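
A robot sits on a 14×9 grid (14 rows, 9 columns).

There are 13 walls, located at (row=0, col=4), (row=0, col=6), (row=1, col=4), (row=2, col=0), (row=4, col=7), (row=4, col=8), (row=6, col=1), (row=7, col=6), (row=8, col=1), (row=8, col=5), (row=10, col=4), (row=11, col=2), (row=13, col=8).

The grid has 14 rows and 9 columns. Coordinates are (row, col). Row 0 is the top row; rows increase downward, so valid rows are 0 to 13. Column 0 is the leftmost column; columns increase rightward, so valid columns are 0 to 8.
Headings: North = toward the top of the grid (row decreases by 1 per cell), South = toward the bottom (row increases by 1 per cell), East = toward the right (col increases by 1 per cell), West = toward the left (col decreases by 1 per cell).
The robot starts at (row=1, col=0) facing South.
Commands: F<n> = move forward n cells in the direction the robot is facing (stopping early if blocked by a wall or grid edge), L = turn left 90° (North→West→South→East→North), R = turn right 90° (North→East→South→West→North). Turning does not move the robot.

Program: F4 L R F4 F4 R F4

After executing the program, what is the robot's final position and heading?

Answer: Final position: (row=1, col=0), facing West

Derivation:
Start: (row=1, col=0), facing South
  F4: move forward 0/4 (blocked), now at (row=1, col=0)
  L: turn left, now facing East
  R: turn right, now facing South
  F4: move forward 0/4 (blocked), now at (row=1, col=0)
  F4: move forward 0/4 (blocked), now at (row=1, col=0)
  R: turn right, now facing West
  F4: move forward 0/4 (blocked), now at (row=1, col=0)
Final: (row=1, col=0), facing West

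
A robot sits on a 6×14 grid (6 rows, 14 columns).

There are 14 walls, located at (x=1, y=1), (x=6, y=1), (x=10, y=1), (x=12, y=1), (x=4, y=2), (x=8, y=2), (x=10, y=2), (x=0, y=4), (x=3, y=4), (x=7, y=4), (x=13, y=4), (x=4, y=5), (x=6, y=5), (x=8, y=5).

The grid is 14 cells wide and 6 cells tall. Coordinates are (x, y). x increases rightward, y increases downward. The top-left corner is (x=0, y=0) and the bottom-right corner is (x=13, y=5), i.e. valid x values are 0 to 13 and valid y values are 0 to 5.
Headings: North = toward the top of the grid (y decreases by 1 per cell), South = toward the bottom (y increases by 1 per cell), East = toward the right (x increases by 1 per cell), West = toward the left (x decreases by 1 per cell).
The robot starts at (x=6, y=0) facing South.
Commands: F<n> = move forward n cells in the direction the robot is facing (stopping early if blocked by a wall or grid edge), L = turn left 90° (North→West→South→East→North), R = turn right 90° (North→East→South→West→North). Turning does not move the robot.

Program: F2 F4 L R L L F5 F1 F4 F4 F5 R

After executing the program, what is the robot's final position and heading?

Start: (x=6, y=0), facing South
  F2: move forward 0/2 (blocked), now at (x=6, y=0)
  F4: move forward 0/4 (blocked), now at (x=6, y=0)
  L: turn left, now facing East
  R: turn right, now facing South
  L: turn left, now facing East
  L: turn left, now facing North
  F5: move forward 0/5 (blocked), now at (x=6, y=0)
  F1: move forward 0/1 (blocked), now at (x=6, y=0)
  F4: move forward 0/4 (blocked), now at (x=6, y=0)
  F4: move forward 0/4 (blocked), now at (x=6, y=0)
  F5: move forward 0/5 (blocked), now at (x=6, y=0)
  R: turn right, now facing East
Final: (x=6, y=0), facing East

Answer: Final position: (x=6, y=0), facing East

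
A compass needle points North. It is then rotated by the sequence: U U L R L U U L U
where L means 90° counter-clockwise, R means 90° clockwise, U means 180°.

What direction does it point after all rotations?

Answer: Final heading: North

Derivation:
Start: North
  U (U-turn (180°)) -> South
  U (U-turn (180°)) -> North
  L (left (90° counter-clockwise)) -> West
  R (right (90° clockwise)) -> North
  L (left (90° counter-clockwise)) -> West
  U (U-turn (180°)) -> East
  U (U-turn (180°)) -> West
  L (left (90° counter-clockwise)) -> South
  U (U-turn (180°)) -> North
Final: North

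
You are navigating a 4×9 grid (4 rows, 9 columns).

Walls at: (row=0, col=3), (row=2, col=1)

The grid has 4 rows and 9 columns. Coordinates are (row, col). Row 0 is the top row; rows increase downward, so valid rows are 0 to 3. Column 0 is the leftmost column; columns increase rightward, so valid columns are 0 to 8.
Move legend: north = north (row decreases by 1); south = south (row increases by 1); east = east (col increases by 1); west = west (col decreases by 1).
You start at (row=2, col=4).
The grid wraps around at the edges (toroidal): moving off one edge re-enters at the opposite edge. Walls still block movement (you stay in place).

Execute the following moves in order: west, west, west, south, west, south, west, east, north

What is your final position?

Start: (row=2, col=4)
  west (west): (row=2, col=4) -> (row=2, col=3)
  west (west): (row=2, col=3) -> (row=2, col=2)
  west (west): blocked, stay at (row=2, col=2)
  south (south): (row=2, col=2) -> (row=3, col=2)
  west (west): (row=3, col=2) -> (row=3, col=1)
  south (south): (row=3, col=1) -> (row=0, col=1)
  west (west): (row=0, col=1) -> (row=0, col=0)
  east (east): (row=0, col=0) -> (row=0, col=1)
  north (north): (row=0, col=1) -> (row=3, col=1)
Final: (row=3, col=1)

Answer: Final position: (row=3, col=1)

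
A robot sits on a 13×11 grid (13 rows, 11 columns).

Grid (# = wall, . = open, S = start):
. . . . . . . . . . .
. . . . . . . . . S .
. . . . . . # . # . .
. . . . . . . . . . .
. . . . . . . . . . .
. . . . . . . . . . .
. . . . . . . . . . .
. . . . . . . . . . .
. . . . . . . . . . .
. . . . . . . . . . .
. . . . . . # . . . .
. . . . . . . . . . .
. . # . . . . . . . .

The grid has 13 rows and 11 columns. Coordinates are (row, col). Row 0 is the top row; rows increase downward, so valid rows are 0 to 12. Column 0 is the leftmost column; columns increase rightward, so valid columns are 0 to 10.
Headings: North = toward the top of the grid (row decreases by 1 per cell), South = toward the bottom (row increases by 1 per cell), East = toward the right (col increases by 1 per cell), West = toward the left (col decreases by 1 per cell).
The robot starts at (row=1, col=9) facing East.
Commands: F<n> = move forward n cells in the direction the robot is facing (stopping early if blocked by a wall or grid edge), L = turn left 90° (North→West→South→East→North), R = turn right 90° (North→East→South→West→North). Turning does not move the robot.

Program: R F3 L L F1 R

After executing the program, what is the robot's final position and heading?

Answer: Final position: (row=3, col=9), facing East

Derivation:
Start: (row=1, col=9), facing East
  R: turn right, now facing South
  F3: move forward 3, now at (row=4, col=9)
  L: turn left, now facing East
  L: turn left, now facing North
  F1: move forward 1, now at (row=3, col=9)
  R: turn right, now facing East
Final: (row=3, col=9), facing East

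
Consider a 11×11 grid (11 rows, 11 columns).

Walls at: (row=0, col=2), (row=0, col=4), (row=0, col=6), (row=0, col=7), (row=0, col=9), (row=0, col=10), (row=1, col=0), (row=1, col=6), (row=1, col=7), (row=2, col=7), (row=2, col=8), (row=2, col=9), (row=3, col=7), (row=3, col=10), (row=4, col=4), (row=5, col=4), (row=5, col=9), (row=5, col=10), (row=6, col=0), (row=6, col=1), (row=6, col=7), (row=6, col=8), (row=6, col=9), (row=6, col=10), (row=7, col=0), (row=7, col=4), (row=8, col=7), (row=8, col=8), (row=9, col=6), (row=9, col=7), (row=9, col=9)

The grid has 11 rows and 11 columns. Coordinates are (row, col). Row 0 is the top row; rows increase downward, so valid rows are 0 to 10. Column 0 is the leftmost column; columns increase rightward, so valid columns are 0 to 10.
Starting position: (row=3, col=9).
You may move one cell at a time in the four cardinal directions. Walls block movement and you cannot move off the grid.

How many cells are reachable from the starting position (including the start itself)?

Answer: Reachable cells: 85

Derivation:
BFS flood-fill from (row=3, col=9):
  Distance 0: (row=3, col=9)
  Distance 1: (row=3, col=8), (row=4, col=9)
  Distance 2: (row=4, col=8), (row=4, col=10)
  Distance 3: (row=4, col=7), (row=5, col=8)
  Distance 4: (row=4, col=6), (row=5, col=7)
  Distance 5: (row=3, col=6), (row=4, col=5), (row=5, col=6)
  Distance 6: (row=2, col=6), (row=3, col=5), (row=5, col=5), (row=6, col=6)
  Distance 7: (row=2, col=5), (row=3, col=4), (row=6, col=5), (row=7, col=6)
  Distance 8: (row=1, col=5), (row=2, col=4), (row=3, col=3), (row=6, col=4), (row=7, col=5), (row=7, col=7), (row=8, col=6)
  Distance 9: (row=0, col=5), (row=1, col=4), (row=2, col=3), (row=3, col=2), (row=4, col=3), (row=6, col=3), (row=7, col=8), (row=8, col=5)
  Distance 10: (row=1, col=3), (row=2, col=2), (row=3, col=1), (row=4, col=2), (row=5, col=3), (row=6, col=2), (row=7, col=3), (row=7, col=9), (row=8, col=4), (row=9, col=5)
  Distance 11: (row=0, col=3), (row=1, col=2), (row=2, col=1), (row=3, col=0), (row=4, col=1), (row=5, col=2), (row=7, col=2), (row=7, col=10), (row=8, col=3), (row=8, col=9), (row=9, col=4), (row=10, col=5)
  Distance 12: (row=1, col=1), (row=2, col=0), (row=4, col=0), (row=5, col=1), (row=7, col=1), (row=8, col=2), (row=8, col=10), (row=9, col=3), (row=10, col=4), (row=10, col=6)
  Distance 13: (row=0, col=1), (row=5, col=0), (row=8, col=1), (row=9, col=2), (row=9, col=10), (row=10, col=3), (row=10, col=7)
  Distance 14: (row=0, col=0), (row=8, col=0), (row=9, col=1), (row=10, col=2), (row=10, col=8), (row=10, col=10)
  Distance 15: (row=9, col=0), (row=9, col=8), (row=10, col=1), (row=10, col=9)
  Distance 16: (row=10, col=0)
Total reachable: 85 (grid has 90 open cells total)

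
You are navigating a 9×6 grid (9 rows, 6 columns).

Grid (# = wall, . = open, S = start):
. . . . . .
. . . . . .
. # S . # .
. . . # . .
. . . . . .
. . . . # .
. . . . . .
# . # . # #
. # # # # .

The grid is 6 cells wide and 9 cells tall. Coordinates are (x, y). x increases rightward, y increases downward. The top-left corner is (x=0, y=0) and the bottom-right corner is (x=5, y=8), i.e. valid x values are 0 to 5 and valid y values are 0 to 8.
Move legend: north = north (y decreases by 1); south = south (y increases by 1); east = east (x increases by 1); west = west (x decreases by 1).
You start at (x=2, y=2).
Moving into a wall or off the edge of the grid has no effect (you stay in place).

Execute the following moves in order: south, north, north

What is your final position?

Start: (x=2, y=2)
  south (south): (x=2, y=2) -> (x=2, y=3)
  north (north): (x=2, y=3) -> (x=2, y=2)
  north (north): (x=2, y=2) -> (x=2, y=1)
Final: (x=2, y=1)

Answer: Final position: (x=2, y=1)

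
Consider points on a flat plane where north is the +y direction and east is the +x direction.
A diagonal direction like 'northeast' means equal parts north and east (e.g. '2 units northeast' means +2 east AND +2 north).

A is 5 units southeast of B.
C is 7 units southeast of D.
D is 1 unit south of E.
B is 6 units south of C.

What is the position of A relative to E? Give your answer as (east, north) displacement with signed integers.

Place E at the origin (east=0, north=0).
  D is 1 unit south of E: delta (east=+0, north=-1); D at (east=0, north=-1).
  C is 7 units southeast of D: delta (east=+7, north=-7); C at (east=7, north=-8).
  B is 6 units south of C: delta (east=+0, north=-6); B at (east=7, north=-14).
  A is 5 units southeast of B: delta (east=+5, north=-5); A at (east=12, north=-19).
Therefore A relative to E: (east=12, north=-19).

Answer: A is at (east=12, north=-19) relative to E.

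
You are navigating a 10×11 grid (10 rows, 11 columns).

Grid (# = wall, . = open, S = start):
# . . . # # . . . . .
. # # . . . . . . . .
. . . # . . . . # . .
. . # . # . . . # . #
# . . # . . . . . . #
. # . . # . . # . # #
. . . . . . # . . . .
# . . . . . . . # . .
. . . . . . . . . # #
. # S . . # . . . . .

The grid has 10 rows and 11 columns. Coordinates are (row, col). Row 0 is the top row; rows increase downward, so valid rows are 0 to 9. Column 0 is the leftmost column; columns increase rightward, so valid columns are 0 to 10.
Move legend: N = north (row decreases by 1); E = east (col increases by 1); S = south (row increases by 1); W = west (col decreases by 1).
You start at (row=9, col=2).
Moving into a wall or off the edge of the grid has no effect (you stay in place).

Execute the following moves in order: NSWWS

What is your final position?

Answer: Final position: (row=9, col=2)

Derivation:
Start: (row=9, col=2)
  N (north): (row=9, col=2) -> (row=8, col=2)
  S (south): (row=8, col=2) -> (row=9, col=2)
  W (west): blocked, stay at (row=9, col=2)
  W (west): blocked, stay at (row=9, col=2)
  S (south): blocked, stay at (row=9, col=2)
Final: (row=9, col=2)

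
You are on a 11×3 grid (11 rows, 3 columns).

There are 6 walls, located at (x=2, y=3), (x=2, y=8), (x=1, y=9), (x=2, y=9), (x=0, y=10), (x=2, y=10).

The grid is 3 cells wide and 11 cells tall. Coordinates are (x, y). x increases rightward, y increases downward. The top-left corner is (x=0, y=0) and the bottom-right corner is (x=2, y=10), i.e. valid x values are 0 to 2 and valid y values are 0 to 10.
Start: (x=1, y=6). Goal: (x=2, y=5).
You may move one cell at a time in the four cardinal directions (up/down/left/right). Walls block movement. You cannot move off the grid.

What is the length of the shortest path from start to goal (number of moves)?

BFS from (x=1, y=6) until reaching (x=2, y=5):
  Distance 0: (x=1, y=6)
  Distance 1: (x=1, y=5), (x=0, y=6), (x=2, y=6), (x=1, y=7)
  Distance 2: (x=1, y=4), (x=0, y=5), (x=2, y=5), (x=0, y=7), (x=2, y=7), (x=1, y=8)  <- goal reached here
One shortest path (2 moves): (x=1, y=6) -> (x=2, y=6) -> (x=2, y=5)

Answer: Shortest path length: 2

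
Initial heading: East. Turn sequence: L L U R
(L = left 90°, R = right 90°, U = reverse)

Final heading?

Start: East
  L (left (90° counter-clockwise)) -> North
  L (left (90° counter-clockwise)) -> West
  U (U-turn (180°)) -> East
  R (right (90° clockwise)) -> South
Final: South

Answer: Final heading: South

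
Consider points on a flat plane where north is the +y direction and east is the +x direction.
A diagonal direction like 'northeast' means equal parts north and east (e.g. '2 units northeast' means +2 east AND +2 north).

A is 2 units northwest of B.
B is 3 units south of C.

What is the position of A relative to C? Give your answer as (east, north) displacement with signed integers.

Place C at the origin (east=0, north=0).
  B is 3 units south of C: delta (east=+0, north=-3); B at (east=0, north=-3).
  A is 2 units northwest of B: delta (east=-2, north=+2); A at (east=-2, north=-1).
Therefore A relative to C: (east=-2, north=-1).

Answer: A is at (east=-2, north=-1) relative to C.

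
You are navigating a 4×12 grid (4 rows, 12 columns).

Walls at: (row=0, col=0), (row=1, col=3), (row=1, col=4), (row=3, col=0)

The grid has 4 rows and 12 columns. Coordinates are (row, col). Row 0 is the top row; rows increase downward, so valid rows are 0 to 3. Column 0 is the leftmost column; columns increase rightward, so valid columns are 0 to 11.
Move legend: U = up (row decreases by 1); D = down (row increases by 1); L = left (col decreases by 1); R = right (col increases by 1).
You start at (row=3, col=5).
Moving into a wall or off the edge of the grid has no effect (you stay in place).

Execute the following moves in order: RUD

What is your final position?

Start: (row=3, col=5)
  R (right): (row=3, col=5) -> (row=3, col=6)
  U (up): (row=3, col=6) -> (row=2, col=6)
  D (down): (row=2, col=6) -> (row=3, col=6)
Final: (row=3, col=6)

Answer: Final position: (row=3, col=6)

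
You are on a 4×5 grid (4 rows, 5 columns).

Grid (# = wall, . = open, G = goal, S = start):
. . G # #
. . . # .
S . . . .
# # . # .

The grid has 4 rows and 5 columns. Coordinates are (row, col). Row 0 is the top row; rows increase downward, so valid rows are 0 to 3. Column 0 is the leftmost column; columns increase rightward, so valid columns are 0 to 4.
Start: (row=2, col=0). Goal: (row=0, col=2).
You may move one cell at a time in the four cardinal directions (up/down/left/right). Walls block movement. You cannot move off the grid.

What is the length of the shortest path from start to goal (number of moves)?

BFS from (row=2, col=0) until reaching (row=0, col=2):
  Distance 0: (row=2, col=0)
  Distance 1: (row=1, col=0), (row=2, col=1)
  Distance 2: (row=0, col=0), (row=1, col=1), (row=2, col=2)
  Distance 3: (row=0, col=1), (row=1, col=2), (row=2, col=3), (row=3, col=2)
  Distance 4: (row=0, col=2), (row=2, col=4)  <- goal reached here
One shortest path (4 moves): (row=2, col=0) -> (row=2, col=1) -> (row=2, col=2) -> (row=1, col=2) -> (row=0, col=2)

Answer: Shortest path length: 4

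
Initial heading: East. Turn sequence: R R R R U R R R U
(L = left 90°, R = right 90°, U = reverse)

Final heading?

Start: East
  R (right (90° clockwise)) -> South
  R (right (90° clockwise)) -> West
  R (right (90° clockwise)) -> North
  R (right (90° clockwise)) -> East
  U (U-turn (180°)) -> West
  R (right (90° clockwise)) -> North
  R (right (90° clockwise)) -> East
  R (right (90° clockwise)) -> South
  U (U-turn (180°)) -> North
Final: North

Answer: Final heading: North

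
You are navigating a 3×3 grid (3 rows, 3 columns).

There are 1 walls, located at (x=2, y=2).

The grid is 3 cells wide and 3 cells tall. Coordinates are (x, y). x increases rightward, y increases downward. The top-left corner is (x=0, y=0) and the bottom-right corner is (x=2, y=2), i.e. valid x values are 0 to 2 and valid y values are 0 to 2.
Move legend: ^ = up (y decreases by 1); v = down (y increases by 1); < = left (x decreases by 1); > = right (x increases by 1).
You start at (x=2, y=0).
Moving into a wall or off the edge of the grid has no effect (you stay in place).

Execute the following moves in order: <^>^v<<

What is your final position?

Answer: Final position: (x=0, y=1)

Derivation:
Start: (x=2, y=0)
  < (left): (x=2, y=0) -> (x=1, y=0)
  ^ (up): blocked, stay at (x=1, y=0)
  > (right): (x=1, y=0) -> (x=2, y=0)
  ^ (up): blocked, stay at (x=2, y=0)
  v (down): (x=2, y=0) -> (x=2, y=1)
  < (left): (x=2, y=1) -> (x=1, y=1)
  < (left): (x=1, y=1) -> (x=0, y=1)
Final: (x=0, y=1)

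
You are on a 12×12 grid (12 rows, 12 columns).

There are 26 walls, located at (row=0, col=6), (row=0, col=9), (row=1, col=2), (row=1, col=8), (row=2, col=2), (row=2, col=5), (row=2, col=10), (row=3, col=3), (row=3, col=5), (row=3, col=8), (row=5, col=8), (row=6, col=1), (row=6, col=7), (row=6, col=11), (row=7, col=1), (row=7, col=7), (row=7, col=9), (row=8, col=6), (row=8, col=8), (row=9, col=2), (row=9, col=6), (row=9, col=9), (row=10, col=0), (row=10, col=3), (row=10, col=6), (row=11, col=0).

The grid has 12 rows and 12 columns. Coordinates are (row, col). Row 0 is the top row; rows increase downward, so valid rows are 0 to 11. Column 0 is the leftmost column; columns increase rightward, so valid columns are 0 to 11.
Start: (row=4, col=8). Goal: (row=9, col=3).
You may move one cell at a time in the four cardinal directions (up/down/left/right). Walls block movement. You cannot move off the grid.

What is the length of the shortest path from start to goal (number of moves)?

BFS from (row=4, col=8) until reaching (row=9, col=3):
  Distance 0: (row=4, col=8)
  Distance 1: (row=4, col=7), (row=4, col=9)
  Distance 2: (row=3, col=7), (row=3, col=9), (row=4, col=6), (row=4, col=10), (row=5, col=7), (row=5, col=9)
  Distance 3: (row=2, col=7), (row=2, col=9), (row=3, col=6), (row=3, col=10), (row=4, col=5), (row=4, col=11), (row=5, col=6), (row=5, col=10), (row=6, col=9)
  Distance 4: (row=1, col=7), (row=1, col=9), (row=2, col=6), (row=2, col=8), (row=3, col=11), (row=4, col=4), (row=5, col=5), (row=5, col=11), (row=6, col=6), (row=6, col=8), (row=6, col=10)
  Distance 5: (row=0, col=7), (row=1, col=6), (row=1, col=10), (row=2, col=11), (row=3, col=4), (row=4, col=3), (row=5, col=4), (row=6, col=5), (row=7, col=6), (row=7, col=8), (row=7, col=10)
  Distance 6: (row=0, col=8), (row=0, col=10), (row=1, col=5), (row=1, col=11), (row=2, col=4), (row=4, col=2), (row=5, col=3), (row=6, col=4), (row=7, col=5), (row=7, col=11), (row=8, col=10)
  Distance 7: (row=0, col=5), (row=0, col=11), (row=1, col=4), (row=2, col=3), (row=3, col=2), (row=4, col=1), (row=5, col=2), (row=6, col=3), (row=7, col=4), (row=8, col=5), (row=8, col=9), (row=8, col=11), (row=9, col=10)
  Distance 8: (row=0, col=4), (row=1, col=3), (row=3, col=1), (row=4, col=0), (row=5, col=1), (row=6, col=2), (row=7, col=3), (row=8, col=4), (row=9, col=5), (row=9, col=11), (row=10, col=10)
  Distance 9: (row=0, col=3), (row=2, col=1), (row=3, col=0), (row=5, col=0), (row=7, col=2), (row=8, col=3), (row=9, col=4), (row=10, col=5), (row=10, col=9), (row=10, col=11), (row=11, col=10)
  Distance 10: (row=0, col=2), (row=1, col=1), (row=2, col=0), (row=6, col=0), (row=8, col=2), (row=9, col=3), (row=10, col=4), (row=10, col=8), (row=11, col=5), (row=11, col=9), (row=11, col=11)  <- goal reached here
One shortest path (10 moves): (row=4, col=8) -> (row=4, col=7) -> (row=4, col=6) -> (row=4, col=5) -> (row=4, col=4) -> (row=4, col=3) -> (row=5, col=3) -> (row=6, col=3) -> (row=7, col=3) -> (row=8, col=3) -> (row=9, col=3)

Answer: Shortest path length: 10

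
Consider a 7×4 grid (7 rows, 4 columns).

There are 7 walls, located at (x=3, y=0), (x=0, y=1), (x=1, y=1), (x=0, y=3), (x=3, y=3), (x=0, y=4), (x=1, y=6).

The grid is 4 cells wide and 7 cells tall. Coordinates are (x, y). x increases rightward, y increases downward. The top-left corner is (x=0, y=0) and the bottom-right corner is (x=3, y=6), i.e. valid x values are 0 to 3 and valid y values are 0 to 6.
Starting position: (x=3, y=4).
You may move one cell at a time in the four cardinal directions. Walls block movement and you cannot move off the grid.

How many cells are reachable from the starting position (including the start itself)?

Answer: Reachable cells: 21

Derivation:
BFS flood-fill from (x=3, y=4):
  Distance 0: (x=3, y=4)
  Distance 1: (x=2, y=4), (x=3, y=5)
  Distance 2: (x=2, y=3), (x=1, y=4), (x=2, y=5), (x=3, y=6)
  Distance 3: (x=2, y=2), (x=1, y=3), (x=1, y=5), (x=2, y=6)
  Distance 4: (x=2, y=1), (x=1, y=2), (x=3, y=2), (x=0, y=5)
  Distance 5: (x=2, y=0), (x=3, y=1), (x=0, y=2), (x=0, y=6)
  Distance 6: (x=1, y=0)
  Distance 7: (x=0, y=0)
Total reachable: 21 (grid has 21 open cells total)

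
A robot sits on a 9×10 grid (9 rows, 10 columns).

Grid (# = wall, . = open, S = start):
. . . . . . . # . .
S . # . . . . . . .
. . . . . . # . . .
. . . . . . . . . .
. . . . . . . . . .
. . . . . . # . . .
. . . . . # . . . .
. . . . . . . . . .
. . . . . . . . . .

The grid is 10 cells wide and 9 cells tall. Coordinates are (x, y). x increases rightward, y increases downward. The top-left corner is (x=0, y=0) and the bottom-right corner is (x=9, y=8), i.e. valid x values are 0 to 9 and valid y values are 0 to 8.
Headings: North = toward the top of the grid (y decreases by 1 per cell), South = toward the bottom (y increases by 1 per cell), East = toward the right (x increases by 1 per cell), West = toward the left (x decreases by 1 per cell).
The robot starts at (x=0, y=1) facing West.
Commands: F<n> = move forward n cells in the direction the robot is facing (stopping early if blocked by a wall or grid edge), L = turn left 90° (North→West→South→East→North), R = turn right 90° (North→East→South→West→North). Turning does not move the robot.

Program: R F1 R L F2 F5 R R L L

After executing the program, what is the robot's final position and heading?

Start: (x=0, y=1), facing West
  R: turn right, now facing North
  F1: move forward 1, now at (x=0, y=0)
  R: turn right, now facing East
  L: turn left, now facing North
  F2: move forward 0/2 (blocked), now at (x=0, y=0)
  F5: move forward 0/5 (blocked), now at (x=0, y=0)
  R: turn right, now facing East
  R: turn right, now facing South
  L: turn left, now facing East
  L: turn left, now facing North
Final: (x=0, y=0), facing North

Answer: Final position: (x=0, y=0), facing North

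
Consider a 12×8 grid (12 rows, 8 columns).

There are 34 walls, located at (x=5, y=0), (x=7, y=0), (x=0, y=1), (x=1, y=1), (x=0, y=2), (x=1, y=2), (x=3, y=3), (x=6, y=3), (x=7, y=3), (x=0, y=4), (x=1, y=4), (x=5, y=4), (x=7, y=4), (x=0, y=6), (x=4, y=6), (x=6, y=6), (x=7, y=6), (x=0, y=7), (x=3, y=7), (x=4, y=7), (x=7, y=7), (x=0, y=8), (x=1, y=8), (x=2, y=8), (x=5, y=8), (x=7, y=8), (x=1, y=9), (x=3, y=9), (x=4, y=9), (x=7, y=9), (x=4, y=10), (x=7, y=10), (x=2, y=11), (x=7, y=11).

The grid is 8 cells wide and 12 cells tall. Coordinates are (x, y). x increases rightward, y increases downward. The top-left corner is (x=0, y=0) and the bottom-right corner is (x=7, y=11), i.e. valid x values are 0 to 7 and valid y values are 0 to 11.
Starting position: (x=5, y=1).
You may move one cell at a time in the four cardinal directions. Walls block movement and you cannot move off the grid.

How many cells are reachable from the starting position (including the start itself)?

BFS flood-fill from (x=5, y=1):
  Distance 0: (x=5, y=1)
  Distance 1: (x=4, y=1), (x=6, y=1), (x=5, y=2)
  Distance 2: (x=4, y=0), (x=6, y=0), (x=3, y=1), (x=7, y=1), (x=4, y=2), (x=6, y=2), (x=5, y=3)
  Distance 3: (x=3, y=0), (x=2, y=1), (x=3, y=2), (x=7, y=2), (x=4, y=3)
  Distance 4: (x=2, y=0), (x=2, y=2), (x=4, y=4)
  Distance 5: (x=1, y=0), (x=2, y=3), (x=3, y=4), (x=4, y=5)
  Distance 6: (x=0, y=0), (x=1, y=3), (x=2, y=4), (x=3, y=5), (x=5, y=5)
  Distance 7: (x=0, y=3), (x=2, y=5), (x=6, y=5), (x=3, y=6), (x=5, y=6)
  Distance 8: (x=6, y=4), (x=1, y=5), (x=7, y=5), (x=2, y=6), (x=5, y=7)
  Distance 9: (x=0, y=5), (x=1, y=6), (x=2, y=7), (x=6, y=7)
  Distance 10: (x=1, y=7), (x=6, y=8)
  Distance 11: (x=6, y=9)
  Distance 12: (x=5, y=9), (x=6, y=10)
  Distance 13: (x=5, y=10), (x=6, y=11)
  Distance 14: (x=5, y=11)
  Distance 15: (x=4, y=11)
  Distance 16: (x=3, y=11)
  Distance 17: (x=3, y=10)
  Distance 18: (x=2, y=10)
  Distance 19: (x=2, y=9), (x=1, y=10)
  Distance 20: (x=0, y=10), (x=1, y=11)
  Distance 21: (x=0, y=9), (x=0, y=11)
Total reachable: 60 (grid has 62 open cells total)

Answer: Reachable cells: 60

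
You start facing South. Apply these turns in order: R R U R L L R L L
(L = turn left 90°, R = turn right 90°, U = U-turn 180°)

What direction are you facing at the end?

Start: South
  R (right (90° clockwise)) -> West
  R (right (90° clockwise)) -> North
  U (U-turn (180°)) -> South
  R (right (90° clockwise)) -> West
  L (left (90° counter-clockwise)) -> South
  L (left (90° counter-clockwise)) -> East
  R (right (90° clockwise)) -> South
  L (left (90° counter-clockwise)) -> East
  L (left (90° counter-clockwise)) -> North
Final: North

Answer: Final heading: North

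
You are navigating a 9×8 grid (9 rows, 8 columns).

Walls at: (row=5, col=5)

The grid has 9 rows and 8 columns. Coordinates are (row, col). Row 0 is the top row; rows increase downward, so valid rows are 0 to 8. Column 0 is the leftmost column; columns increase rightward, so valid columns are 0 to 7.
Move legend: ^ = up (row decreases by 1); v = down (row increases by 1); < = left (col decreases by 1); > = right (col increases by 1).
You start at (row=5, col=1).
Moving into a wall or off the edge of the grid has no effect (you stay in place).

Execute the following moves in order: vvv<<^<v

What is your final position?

Start: (row=5, col=1)
  v (down): (row=5, col=1) -> (row=6, col=1)
  v (down): (row=6, col=1) -> (row=7, col=1)
  v (down): (row=7, col=1) -> (row=8, col=1)
  < (left): (row=8, col=1) -> (row=8, col=0)
  < (left): blocked, stay at (row=8, col=0)
  ^ (up): (row=8, col=0) -> (row=7, col=0)
  < (left): blocked, stay at (row=7, col=0)
  v (down): (row=7, col=0) -> (row=8, col=0)
Final: (row=8, col=0)

Answer: Final position: (row=8, col=0)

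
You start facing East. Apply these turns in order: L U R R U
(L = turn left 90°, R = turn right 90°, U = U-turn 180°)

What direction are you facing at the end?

Answer: Final heading: South

Derivation:
Start: East
  L (left (90° counter-clockwise)) -> North
  U (U-turn (180°)) -> South
  R (right (90° clockwise)) -> West
  R (right (90° clockwise)) -> North
  U (U-turn (180°)) -> South
Final: South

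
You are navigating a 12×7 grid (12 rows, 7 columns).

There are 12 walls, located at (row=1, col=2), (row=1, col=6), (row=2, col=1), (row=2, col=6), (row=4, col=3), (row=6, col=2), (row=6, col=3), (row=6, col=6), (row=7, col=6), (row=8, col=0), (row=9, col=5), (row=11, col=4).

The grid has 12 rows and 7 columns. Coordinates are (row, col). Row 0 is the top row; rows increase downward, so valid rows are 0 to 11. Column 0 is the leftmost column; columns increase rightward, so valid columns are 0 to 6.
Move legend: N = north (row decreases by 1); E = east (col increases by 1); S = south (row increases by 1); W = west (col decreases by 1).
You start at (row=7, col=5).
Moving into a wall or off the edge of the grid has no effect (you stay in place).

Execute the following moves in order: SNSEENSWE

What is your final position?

Start: (row=7, col=5)
  S (south): (row=7, col=5) -> (row=8, col=5)
  N (north): (row=8, col=5) -> (row=7, col=5)
  S (south): (row=7, col=5) -> (row=8, col=5)
  E (east): (row=8, col=5) -> (row=8, col=6)
  E (east): blocked, stay at (row=8, col=6)
  N (north): blocked, stay at (row=8, col=6)
  S (south): (row=8, col=6) -> (row=9, col=6)
  W (west): blocked, stay at (row=9, col=6)
  E (east): blocked, stay at (row=9, col=6)
Final: (row=9, col=6)

Answer: Final position: (row=9, col=6)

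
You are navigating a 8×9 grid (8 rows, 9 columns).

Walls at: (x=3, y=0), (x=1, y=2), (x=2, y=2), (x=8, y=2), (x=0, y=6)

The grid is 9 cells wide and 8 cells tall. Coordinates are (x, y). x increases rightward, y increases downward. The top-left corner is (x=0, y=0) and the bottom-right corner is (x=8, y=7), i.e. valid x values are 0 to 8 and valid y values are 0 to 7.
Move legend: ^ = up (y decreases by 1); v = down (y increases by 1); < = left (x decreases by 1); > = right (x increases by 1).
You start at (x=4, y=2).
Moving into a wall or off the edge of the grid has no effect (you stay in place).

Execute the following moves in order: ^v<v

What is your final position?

Start: (x=4, y=2)
  ^ (up): (x=4, y=2) -> (x=4, y=1)
  v (down): (x=4, y=1) -> (x=4, y=2)
  < (left): (x=4, y=2) -> (x=3, y=2)
  v (down): (x=3, y=2) -> (x=3, y=3)
Final: (x=3, y=3)

Answer: Final position: (x=3, y=3)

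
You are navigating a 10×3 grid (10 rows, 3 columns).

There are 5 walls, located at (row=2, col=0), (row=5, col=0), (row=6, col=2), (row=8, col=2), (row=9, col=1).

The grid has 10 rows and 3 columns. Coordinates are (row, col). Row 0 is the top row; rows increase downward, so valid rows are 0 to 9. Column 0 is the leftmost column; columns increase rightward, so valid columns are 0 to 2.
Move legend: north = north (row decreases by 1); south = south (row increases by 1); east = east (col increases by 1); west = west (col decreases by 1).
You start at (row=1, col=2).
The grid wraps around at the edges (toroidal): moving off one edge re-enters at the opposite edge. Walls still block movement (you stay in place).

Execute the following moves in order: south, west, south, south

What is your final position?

Answer: Final position: (row=4, col=1)

Derivation:
Start: (row=1, col=2)
  south (south): (row=1, col=2) -> (row=2, col=2)
  west (west): (row=2, col=2) -> (row=2, col=1)
  south (south): (row=2, col=1) -> (row=3, col=1)
  south (south): (row=3, col=1) -> (row=4, col=1)
Final: (row=4, col=1)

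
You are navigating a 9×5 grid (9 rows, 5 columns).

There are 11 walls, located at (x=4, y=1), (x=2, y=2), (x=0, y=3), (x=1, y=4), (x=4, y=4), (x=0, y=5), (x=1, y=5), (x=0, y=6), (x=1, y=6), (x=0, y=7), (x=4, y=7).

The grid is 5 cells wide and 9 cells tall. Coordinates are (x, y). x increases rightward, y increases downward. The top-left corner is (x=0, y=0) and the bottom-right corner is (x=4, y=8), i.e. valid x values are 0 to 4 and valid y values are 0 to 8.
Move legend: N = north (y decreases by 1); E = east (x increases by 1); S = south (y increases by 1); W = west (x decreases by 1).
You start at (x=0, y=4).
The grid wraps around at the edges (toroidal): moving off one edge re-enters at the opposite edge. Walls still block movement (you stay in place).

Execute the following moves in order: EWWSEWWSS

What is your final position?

Start: (x=0, y=4)
  E (east): blocked, stay at (x=0, y=4)
  W (west): blocked, stay at (x=0, y=4)
  W (west): blocked, stay at (x=0, y=4)
  S (south): blocked, stay at (x=0, y=4)
  E (east): blocked, stay at (x=0, y=4)
  W (west): blocked, stay at (x=0, y=4)
  W (west): blocked, stay at (x=0, y=4)
  S (south): blocked, stay at (x=0, y=4)
  S (south): blocked, stay at (x=0, y=4)
Final: (x=0, y=4)

Answer: Final position: (x=0, y=4)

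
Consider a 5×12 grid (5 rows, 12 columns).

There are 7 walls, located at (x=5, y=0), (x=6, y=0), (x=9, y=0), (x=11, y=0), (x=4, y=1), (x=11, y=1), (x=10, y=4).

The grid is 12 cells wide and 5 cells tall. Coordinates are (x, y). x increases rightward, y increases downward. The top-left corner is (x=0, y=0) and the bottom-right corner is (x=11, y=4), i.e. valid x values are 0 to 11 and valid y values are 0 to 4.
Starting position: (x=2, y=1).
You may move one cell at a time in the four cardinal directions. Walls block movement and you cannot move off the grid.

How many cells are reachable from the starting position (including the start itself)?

Answer: Reachable cells: 53

Derivation:
BFS flood-fill from (x=2, y=1):
  Distance 0: (x=2, y=1)
  Distance 1: (x=2, y=0), (x=1, y=1), (x=3, y=1), (x=2, y=2)
  Distance 2: (x=1, y=0), (x=3, y=0), (x=0, y=1), (x=1, y=2), (x=3, y=2), (x=2, y=3)
  Distance 3: (x=0, y=0), (x=4, y=0), (x=0, y=2), (x=4, y=2), (x=1, y=3), (x=3, y=3), (x=2, y=4)
  Distance 4: (x=5, y=2), (x=0, y=3), (x=4, y=3), (x=1, y=4), (x=3, y=4)
  Distance 5: (x=5, y=1), (x=6, y=2), (x=5, y=3), (x=0, y=4), (x=4, y=4)
  Distance 6: (x=6, y=1), (x=7, y=2), (x=6, y=3), (x=5, y=4)
  Distance 7: (x=7, y=1), (x=8, y=2), (x=7, y=3), (x=6, y=4)
  Distance 8: (x=7, y=0), (x=8, y=1), (x=9, y=2), (x=8, y=3), (x=7, y=4)
  Distance 9: (x=8, y=0), (x=9, y=1), (x=10, y=2), (x=9, y=3), (x=8, y=4)
  Distance 10: (x=10, y=1), (x=11, y=2), (x=10, y=3), (x=9, y=4)
  Distance 11: (x=10, y=0), (x=11, y=3)
  Distance 12: (x=11, y=4)
Total reachable: 53 (grid has 53 open cells total)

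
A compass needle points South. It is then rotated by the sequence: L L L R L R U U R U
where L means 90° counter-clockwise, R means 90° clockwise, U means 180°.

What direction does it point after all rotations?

Start: South
  L (left (90° counter-clockwise)) -> East
  L (left (90° counter-clockwise)) -> North
  L (left (90° counter-clockwise)) -> West
  R (right (90° clockwise)) -> North
  L (left (90° counter-clockwise)) -> West
  R (right (90° clockwise)) -> North
  U (U-turn (180°)) -> South
  U (U-turn (180°)) -> North
  R (right (90° clockwise)) -> East
  U (U-turn (180°)) -> West
Final: West

Answer: Final heading: West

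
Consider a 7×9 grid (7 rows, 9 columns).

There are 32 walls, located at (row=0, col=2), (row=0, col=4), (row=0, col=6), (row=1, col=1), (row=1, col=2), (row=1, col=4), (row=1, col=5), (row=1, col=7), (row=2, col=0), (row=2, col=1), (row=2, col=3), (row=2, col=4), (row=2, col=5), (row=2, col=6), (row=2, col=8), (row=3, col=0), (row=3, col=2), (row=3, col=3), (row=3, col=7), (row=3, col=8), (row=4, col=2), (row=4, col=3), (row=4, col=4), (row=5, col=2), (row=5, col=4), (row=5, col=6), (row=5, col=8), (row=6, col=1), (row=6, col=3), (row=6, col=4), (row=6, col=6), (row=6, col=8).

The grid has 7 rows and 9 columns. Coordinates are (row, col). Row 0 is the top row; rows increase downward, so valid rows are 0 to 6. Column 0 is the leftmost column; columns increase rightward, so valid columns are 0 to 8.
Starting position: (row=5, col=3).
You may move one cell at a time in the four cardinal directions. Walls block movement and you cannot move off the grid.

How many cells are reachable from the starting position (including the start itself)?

BFS flood-fill from (row=5, col=3):
  Distance 0: (row=5, col=3)
Total reachable: 1 (grid has 31 open cells total)

Answer: Reachable cells: 1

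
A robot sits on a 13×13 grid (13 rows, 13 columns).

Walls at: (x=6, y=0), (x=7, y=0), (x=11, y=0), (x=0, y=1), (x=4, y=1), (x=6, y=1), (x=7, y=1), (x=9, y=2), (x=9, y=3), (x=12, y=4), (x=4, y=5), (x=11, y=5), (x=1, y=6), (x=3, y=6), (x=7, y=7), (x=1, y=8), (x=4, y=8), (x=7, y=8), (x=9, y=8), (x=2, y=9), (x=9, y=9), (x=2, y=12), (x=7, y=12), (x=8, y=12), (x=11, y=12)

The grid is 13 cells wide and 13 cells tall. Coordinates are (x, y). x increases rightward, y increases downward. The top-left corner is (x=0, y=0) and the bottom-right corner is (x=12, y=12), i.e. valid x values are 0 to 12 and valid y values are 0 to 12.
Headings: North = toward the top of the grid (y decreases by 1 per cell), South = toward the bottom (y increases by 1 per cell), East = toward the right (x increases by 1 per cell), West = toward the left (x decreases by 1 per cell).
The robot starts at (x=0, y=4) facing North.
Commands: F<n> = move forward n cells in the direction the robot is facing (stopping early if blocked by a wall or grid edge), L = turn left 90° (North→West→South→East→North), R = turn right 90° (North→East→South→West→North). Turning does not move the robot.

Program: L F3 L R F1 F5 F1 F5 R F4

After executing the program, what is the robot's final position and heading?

Answer: Final position: (x=0, y=2), facing North

Derivation:
Start: (x=0, y=4), facing North
  L: turn left, now facing West
  F3: move forward 0/3 (blocked), now at (x=0, y=4)
  L: turn left, now facing South
  R: turn right, now facing West
  F1: move forward 0/1 (blocked), now at (x=0, y=4)
  F5: move forward 0/5 (blocked), now at (x=0, y=4)
  F1: move forward 0/1 (blocked), now at (x=0, y=4)
  F5: move forward 0/5 (blocked), now at (x=0, y=4)
  R: turn right, now facing North
  F4: move forward 2/4 (blocked), now at (x=0, y=2)
Final: (x=0, y=2), facing North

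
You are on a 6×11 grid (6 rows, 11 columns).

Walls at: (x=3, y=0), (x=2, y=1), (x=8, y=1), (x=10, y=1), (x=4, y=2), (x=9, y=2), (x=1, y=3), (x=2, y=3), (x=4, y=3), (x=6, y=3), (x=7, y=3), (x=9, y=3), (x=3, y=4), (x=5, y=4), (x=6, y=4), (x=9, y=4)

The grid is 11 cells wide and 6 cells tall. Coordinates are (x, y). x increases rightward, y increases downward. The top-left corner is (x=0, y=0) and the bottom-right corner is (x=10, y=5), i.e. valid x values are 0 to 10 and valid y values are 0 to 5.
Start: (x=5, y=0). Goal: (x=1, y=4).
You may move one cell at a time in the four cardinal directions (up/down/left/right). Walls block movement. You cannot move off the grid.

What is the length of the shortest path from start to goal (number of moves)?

Answer: Shortest path length: 10

Derivation:
BFS from (x=5, y=0) until reaching (x=1, y=4):
  Distance 0: (x=5, y=0)
  Distance 1: (x=4, y=0), (x=6, y=0), (x=5, y=1)
  Distance 2: (x=7, y=0), (x=4, y=1), (x=6, y=1), (x=5, y=2)
  Distance 3: (x=8, y=0), (x=3, y=1), (x=7, y=1), (x=6, y=2), (x=5, y=3)
  Distance 4: (x=9, y=0), (x=3, y=2), (x=7, y=2)
  Distance 5: (x=10, y=0), (x=9, y=1), (x=2, y=2), (x=8, y=2), (x=3, y=3)
  Distance 6: (x=1, y=2), (x=8, y=3)
  Distance 7: (x=1, y=1), (x=0, y=2), (x=8, y=4)
  Distance 8: (x=1, y=0), (x=0, y=1), (x=0, y=3), (x=7, y=4), (x=8, y=5)
  Distance 9: (x=0, y=0), (x=2, y=0), (x=0, y=4), (x=7, y=5), (x=9, y=5)
  Distance 10: (x=1, y=4), (x=0, y=5), (x=6, y=5), (x=10, y=5)  <- goal reached here
One shortest path (10 moves): (x=5, y=0) -> (x=4, y=0) -> (x=4, y=1) -> (x=3, y=1) -> (x=3, y=2) -> (x=2, y=2) -> (x=1, y=2) -> (x=0, y=2) -> (x=0, y=3) -> (x=0, y=4) -> (x=1, y=4)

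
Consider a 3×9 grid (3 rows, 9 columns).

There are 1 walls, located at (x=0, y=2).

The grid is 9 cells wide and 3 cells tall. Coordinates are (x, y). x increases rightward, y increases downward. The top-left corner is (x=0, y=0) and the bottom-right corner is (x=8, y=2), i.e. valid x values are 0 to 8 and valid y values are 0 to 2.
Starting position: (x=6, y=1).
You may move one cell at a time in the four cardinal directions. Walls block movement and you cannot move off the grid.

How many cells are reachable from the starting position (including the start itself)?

BFS flood-fill from (x=6, y=1):
  Distance 0: (x=6, y=1)
  Distance 1: (x=6, y=0), (x=5, y=1), (x=7, y=1), (x=6, y=2)
  Distance 2: (x=5, y=0), (x=7, y=0), (x=4, y=1), (x=8, y=1), (x=5, y=2), (x=7, y=2)
  Distance 3: (x=4, y=0), (x=8, y=0), (x=3, y=1), (x=4, y=2), (x=8, y=2)
  Distance 4: (x=3, y=0), (x=2, y=1), (x=3, y=2)
  Distance 5: (x=2, y=0), (x=1, y=1), (x=2, y=2)
  Distance 6: (x=1, y=0), (x=0, y=1), (x=1, y=2)
  Distance 7: (x=0, y=0)
Total reachable: 26 (grid has 26 open cells total)

Answer: Reachable cells: 26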